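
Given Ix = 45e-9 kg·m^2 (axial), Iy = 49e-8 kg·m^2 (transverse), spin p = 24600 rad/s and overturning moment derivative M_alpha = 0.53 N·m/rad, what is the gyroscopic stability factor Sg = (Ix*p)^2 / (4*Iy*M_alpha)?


Sg = Ix^2 * p^2 / (4 * Iy * M_alpha) = (45e-9)^2 * 24600^2 / (4 * 49e-8 * 0.53) = 1.18

1.18


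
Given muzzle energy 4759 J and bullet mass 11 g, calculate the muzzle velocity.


v = sqrt(2*E/m) = sqrt(2*4759/0.011) = 930.2 m/s

930.2 m/s


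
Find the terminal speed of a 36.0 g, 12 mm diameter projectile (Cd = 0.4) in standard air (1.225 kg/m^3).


A = pi*(d/2)^2 = pi*(12/2000)^2 = 1.13097e-04 m^2
vt = sqrt(2mg/(Cd*rho*A)) = sqrt(2*0.036*9.81/(0.4 * 1.225 * 1.13097e-04)) = 112.9 m/s

112.9 m/s


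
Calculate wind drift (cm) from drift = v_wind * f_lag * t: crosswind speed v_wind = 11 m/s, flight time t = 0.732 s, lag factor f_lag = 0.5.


drift = v_wind * lag * t = 11 * 0.5 * 0.732 = 4.026 m ≈ 402.6 cm

402.6 cm


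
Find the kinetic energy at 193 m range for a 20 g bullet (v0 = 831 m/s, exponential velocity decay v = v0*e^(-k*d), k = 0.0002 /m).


v = v0*exp(-k*d) = 831*exp(-0.0002*193) = 799.535 m/s
E = 0.5*m*v^2 = 0.5*0.02*799.535^2 = 6393 J

6393 J


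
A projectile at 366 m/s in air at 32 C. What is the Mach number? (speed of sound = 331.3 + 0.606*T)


a = 331.3 + 0.606*(32) = 350.692 m/s
M = v/a = 366/350.692 = 1.044

1.044


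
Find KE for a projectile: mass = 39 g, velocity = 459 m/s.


E = 0.5*m*v^2 = 0.5*0.039*459^2 = 4108 J

4108 J


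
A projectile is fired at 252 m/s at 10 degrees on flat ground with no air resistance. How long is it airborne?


T = 2*v0*sin(theta)/g = 2*252*sin(10°)/9.81 = 8.921 s

8.921 s


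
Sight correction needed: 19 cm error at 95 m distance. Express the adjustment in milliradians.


1 mrad subtends 1 cm per 10 m of range, so adj = error_cm / (dist_m / 10) = 19 / (95/10) = 2 mrad

2 mrad


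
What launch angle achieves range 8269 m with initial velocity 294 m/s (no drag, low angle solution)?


sin(2*theta) = R*g/v0^2 = 8269*9.81/294^2 = 0.938485, theta = arcsin(0.938485)/2 = 34.9°

34.9 degrees


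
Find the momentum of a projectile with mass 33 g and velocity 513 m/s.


p = m*v = 0.033*513 = 16.93 kg·m/s

16.93 kg·m/s


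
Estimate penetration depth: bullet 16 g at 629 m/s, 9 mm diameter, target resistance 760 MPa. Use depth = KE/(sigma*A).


A = pi*(d/2)^2 = pi*(9/2)^2 = 63.6173 mm^2
E = 0.5*m*v^2 = 0.5*0.016*629^2 = 3165.13 J
depth = E/(sigma*A) = 3165.13 J / (760 MPa * 63.6173 mm^2) = 3165.13/(760 * 63.6173) m = 0.065464 m ≈ 65.46 mm

65.46 mm


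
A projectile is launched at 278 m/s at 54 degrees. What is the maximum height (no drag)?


H = (v0*sin(theta))^2 / (2g) = (278*sin(54°))^2 / (2*9.81) = 2578 m

2578 m


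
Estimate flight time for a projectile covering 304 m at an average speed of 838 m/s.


t = d/v = 304/838 = 0.3628 s

0.3628 s


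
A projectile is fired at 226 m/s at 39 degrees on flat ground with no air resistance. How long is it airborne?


T = 2*v0*sin(theta)/g = 2*226*sin(39°)/9.81 = 29 s

29 s


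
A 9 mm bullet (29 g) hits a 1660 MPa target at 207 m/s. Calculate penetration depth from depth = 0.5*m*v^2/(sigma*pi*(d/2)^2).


A = pi*(d/2)^2 = pi*(9/2)^2 = 63.6173 mm^2
E = 0.5*m*v^2 = 0.5*0.029*207^2 = 621.311 J
depth = E/(sigma*A) = 621.311 J / (1660 MPa * 63.6173 mm^2) = 621.311/(1660 * 63.6173) m = 0.00588336 m ≈ 5.883 mm

5.883 mm


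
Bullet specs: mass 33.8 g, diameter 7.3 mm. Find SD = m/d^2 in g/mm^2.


SD = m/d^2 = 33.8/7.3^2 = 0.6343 g/mm^2

0.6343 g/mm^2


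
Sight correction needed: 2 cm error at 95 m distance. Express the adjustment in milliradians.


1 mrad subtends 1 cm per 10 m of range, so adj = error_cm / (dist_m / 10) = 2 / (95/10) = 0.2105 mrad

0.2105 mrad


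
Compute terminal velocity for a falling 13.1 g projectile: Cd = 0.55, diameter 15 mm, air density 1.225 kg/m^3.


A = pi*(d/2)^2 = pi*(15/2000)^2 = 1.76715e-04 m^2
vt = sqrt(2mg/(Cd*rho*A)) = sqrt(2*0.0131*9.81/(0.55 * 1.225 * 1.76715e-04)) = 46.46 m/s

46.46 m/s


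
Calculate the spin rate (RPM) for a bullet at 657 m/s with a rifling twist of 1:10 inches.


twist_m = 10*0.0254 = 0.254 m
spin = v/twist = 657/0.254 = 2586.614 rev/s
RPM = spin*60 = 2586.614*60 ≈ 155197 RPM

155197 RPM


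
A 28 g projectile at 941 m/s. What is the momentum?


p = m*v = 0.028*941 = 26.35 kg·m/s

26.35 kg·m/s


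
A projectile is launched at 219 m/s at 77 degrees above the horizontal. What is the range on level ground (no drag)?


R = v0^2 * sin(2*theta) / g = 219^2 * sin(2*77°) / 9.81 = 2143 m

2143 m


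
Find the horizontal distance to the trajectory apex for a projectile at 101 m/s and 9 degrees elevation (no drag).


R = v0^2*sin(2*theta)/g = 101^2*sin(2*9°)/9.81 = 321.334 m
apex_dist = R/2 = 321.334/2 = 160.7 m

160.7 m


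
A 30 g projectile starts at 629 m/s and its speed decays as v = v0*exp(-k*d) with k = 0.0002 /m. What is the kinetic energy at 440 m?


v = v0*exp(-k*d) = 629*exp(-0.0002*440) = 576.014 m/s
E = 0.5*m*v^2 = 0.5*0.03*576.014^2 = 4977 J

4977 J


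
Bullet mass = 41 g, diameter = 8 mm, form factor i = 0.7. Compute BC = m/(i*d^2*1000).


BC = m/(i*d^2*1000) = 41/(0.7 * 8^2 * 1000) = 0.0009152

0.0009152


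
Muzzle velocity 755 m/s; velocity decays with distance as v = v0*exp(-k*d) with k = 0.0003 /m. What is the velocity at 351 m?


v = v0*exp(-k*d) = 755*exp(-0.0003*351) = 679.5 m/s

679.5 m/s


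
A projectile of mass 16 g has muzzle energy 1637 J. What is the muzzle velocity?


v = sqrt(2*E/m) = sqrt(2*1637/0.016) = 452.4 m/s

452.4 m/s


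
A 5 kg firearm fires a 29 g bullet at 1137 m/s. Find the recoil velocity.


v_recoil = m_p * v_p / m_gun = 0.029 * 1137 / 5 = 6.595 m/s

6.595 m/s


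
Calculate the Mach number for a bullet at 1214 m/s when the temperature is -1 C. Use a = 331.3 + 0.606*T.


a = 331.3 + 0.606*(-1) = 330.694 m/s
M = v/a = 1214/330.694 = 3.671

3.671


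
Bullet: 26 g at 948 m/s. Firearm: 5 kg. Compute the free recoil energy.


v_r = m_p*v_p/m_gun = 0.026*948/5 = 4.9296 m/s, E_r = 0.5*m_gun*v_r^2 = 0.5*5*4.9296^2 = 60.75 J

60.75 J


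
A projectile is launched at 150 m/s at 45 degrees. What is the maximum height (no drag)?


H = (v0*sin(theta))^2 / (2g) = (150*sin(45°))^2 / (2*9.81) = 573.4 m

573.4 m


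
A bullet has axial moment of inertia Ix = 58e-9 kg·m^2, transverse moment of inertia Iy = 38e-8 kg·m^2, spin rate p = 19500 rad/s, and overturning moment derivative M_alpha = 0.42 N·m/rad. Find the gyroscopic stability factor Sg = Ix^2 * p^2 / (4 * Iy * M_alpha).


Sg = Ix^2 * p^2 / (4 * Iy * M_alpha) = (58e-9)^2 * 19500^2 / (4 * 38e-8 * 0.42) = 2.004

2.004


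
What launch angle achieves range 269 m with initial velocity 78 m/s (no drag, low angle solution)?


sin(2*theta) = R*g/v0^2 = 269*9.81/78^2 = 0.433743, theta = arcsin(0.433743)/2 = 12.85°

12.85 degrees


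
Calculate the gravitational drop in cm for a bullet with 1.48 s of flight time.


drop = 0.5*g*t^2 = 0.5*9.81*1.48^2 = 10.7439 m ≈ 1074 cm

1074 cm


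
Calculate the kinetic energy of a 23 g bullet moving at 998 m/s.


E = 0.5*m*v^2 = 0.5*0.023*998^2 = 11454 J

11454 J


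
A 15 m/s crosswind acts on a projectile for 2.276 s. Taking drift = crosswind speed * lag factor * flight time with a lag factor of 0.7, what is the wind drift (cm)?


drift = v_wind * lag * t = 15 * 0.7 * 2.276 = 23.898 m ≈ 2390 cm

2390 cm


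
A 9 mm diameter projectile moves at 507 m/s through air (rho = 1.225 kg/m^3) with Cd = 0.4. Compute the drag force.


A = pi*(d/2)^2 = pi*(9/2000)^2 = 6.36173e-05 m^2
Fd = 0.5*Cd*rho*A*v^2 = 0.5*0.4*1.225*6.36173e-05*507^2 = 4.006 N

4.006 N


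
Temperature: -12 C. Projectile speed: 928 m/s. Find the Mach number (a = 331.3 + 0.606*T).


a = 331.3 + 0.606*(-12) = 324.028 m/s
M = v/a = 928/324.028 = 2.864

2.864


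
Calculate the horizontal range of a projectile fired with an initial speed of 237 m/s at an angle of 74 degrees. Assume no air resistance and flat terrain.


R = v0^2 * sin(2*theta) / g = 237^2 * sin(2*74°) / 9.81 = 3034 m

3034 m


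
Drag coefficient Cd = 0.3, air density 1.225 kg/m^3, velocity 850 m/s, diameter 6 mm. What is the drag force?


A = pi*(d/2)^2 = pi*(6/2000)^2 = 2.82743e-05 m^2
Fd = 0.5*Cd*rho*A*v^2 = 0.5*0.3*1.225*2.82743e-05*850^2 = 3.754 N

3.754 N


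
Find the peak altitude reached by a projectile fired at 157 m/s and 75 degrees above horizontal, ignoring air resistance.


H = (v0*sin(theta))^2 / (2g) = (157*sin(75°))^2 / (2*9.81) = 1172 m

1172 m


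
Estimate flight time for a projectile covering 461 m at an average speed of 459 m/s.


t = d/v = 461/459 = 1.004 s

1.004 s


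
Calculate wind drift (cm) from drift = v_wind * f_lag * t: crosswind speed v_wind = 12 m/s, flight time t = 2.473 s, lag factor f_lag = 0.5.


drift = v_wind * lag * t = 12 * 0.5 * 2.473 = 14.838 m ≈ 1484 cm

1484 cm


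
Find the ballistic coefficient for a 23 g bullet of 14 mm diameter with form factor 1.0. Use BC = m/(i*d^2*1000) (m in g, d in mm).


BC = m/(i*d^2*1000) = 23/(1.0 * 14^2 * 1000) = 0.0001173

0.0001173


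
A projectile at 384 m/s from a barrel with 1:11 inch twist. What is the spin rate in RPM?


twist_m = 11*0.0254 = 0.2794 m
spin = v/twist = 384/0.2794 = 1374.374 rev/s
RPM = spin*60 = 1374.374*60 ≈ 82462 RPM

82462 RPM


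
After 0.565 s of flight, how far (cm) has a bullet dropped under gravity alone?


drop = 0.5*g*t^2 = 0.5*9.81*0.565^2 = 1.5658 m ≈ 156.6 cm

156.6 cm


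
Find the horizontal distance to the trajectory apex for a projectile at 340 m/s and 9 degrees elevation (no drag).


R = v0^2*sin(2*theta)/g = 340^2*sin(2*9°)/9.81 = 3641.42 m
apex_dist = R/2 = 3641.42/2 = 1821 m

1821 m


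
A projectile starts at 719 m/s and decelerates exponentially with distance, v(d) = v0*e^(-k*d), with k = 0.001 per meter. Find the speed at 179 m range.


v = v0*exp(-k*d) = 719*exp(-0.001*179) = 601.2 m/s

601.2 m/s


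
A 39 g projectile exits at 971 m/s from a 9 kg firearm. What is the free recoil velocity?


v_recoil = m_p * v_p / m_gun = 0.039 * 971 / 9 = 4.208 m/s

4.208 m/s


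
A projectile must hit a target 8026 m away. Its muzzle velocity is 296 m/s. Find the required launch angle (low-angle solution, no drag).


sin(2*theta) = R*g/v0^2 = 8026*9.81/296^2 = 0.898638, theta = arcsin(0.898638)/2 = 31.99°

31.99 degrees


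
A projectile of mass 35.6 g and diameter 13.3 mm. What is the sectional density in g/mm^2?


SD = m/d^2 = 35.6/13.3^2 = 0.2013 g/mm^2

0.2013 g/mm^2


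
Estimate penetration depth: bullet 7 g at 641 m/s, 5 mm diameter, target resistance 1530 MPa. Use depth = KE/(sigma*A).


A = pi*(d/2)^2 = pi*(5/2)^2 = 19.635 mm^2
E = 0.5*m*v^2 = 0.5*0.007*641^2 = 1438.08 J
depth = E/(sigma*A) = 1438.08 J / (1530 MPa * 19.635 mm^2) = 1438.08/(1530 * 19.635) m = 0.0478699 m ≈ 47.87 mm

47.87 mm


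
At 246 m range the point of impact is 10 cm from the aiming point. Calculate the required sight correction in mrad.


1 mrad subtends 1 cm per 10 m of range, so adj = error_cm / (dist_m / 10) = 10 / (246/10) = 0.4065 mrad

0.4065 mrad


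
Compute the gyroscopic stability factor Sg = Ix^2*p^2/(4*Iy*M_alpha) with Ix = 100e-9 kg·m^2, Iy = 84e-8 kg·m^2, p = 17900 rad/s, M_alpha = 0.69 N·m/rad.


Sg = Ix^2 * p^2 / (4 * Iy * M_alpha) = (100e-9)^2 * 17900^2 / (4 * 84e-8 * 0.69) = 1.382

1.382


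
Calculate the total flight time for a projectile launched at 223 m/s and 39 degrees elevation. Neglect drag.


T = 2*v0*sin(theta)/g = 2*223*sin(39°)/9.81 = 28.61 s

28.61 s


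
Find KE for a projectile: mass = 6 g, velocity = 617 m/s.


E = 0.5*m*v^2 = 0.5*0.006*617^2 = 1142 J

1142 J


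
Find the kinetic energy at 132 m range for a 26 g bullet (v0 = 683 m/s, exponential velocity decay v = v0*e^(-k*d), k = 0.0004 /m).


v = v0*exp(-k*d) = 683*exp(-0.0004*132) = 647.873 m/s
E = 0.5*m*v^2 = 0.5*0.026*647.873^2 = 5457 J

5457 J


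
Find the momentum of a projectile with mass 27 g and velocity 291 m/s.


p = m*v = 0.027*291 = 7.857 kg·m/s

7.857 kg·m/s


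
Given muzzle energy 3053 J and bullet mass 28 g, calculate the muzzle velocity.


v = sqrt(2*E/m) = sqrt(2*3053/0.028) = 467 m/s

467 m/s


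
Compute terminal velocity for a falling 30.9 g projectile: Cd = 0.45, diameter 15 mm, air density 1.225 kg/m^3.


A = pi*(d/2)^2 = pi*(15/2000)^2 = 1.76715e-04 m^2
vt = sqrt(2mg/(Cd*rho*A)) = sqrt(2*0.0309*9.81/(0.45 * 1.225 * 1.76715e-04)) = 78.89 m/s

78.89 m/s


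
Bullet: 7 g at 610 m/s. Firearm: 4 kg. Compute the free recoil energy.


v_r = m_p*v_p/m_gun = 0.007*610/4 = 1.0675 m/s, E_r = 0.5*m_gun*v_r^2 = 0.5*4*1.0675^2 = 2.279 J

2.279 J


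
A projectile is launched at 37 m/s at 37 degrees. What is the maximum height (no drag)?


H = (v0*sin(theta))^2 / (2g) = (37*sin(37°))^2 / (2*9.81) = 25.27 m

25.27 m


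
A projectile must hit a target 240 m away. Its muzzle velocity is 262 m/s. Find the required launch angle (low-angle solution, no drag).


sin(2*theta) = R*g/v0^2 = 240*9.81/262^2 = 0.0342987, theta = arcsin(0.0342987)/2 = 0.9828°

0.9828 degrees


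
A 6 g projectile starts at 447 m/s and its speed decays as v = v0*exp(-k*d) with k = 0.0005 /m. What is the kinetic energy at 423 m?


v = v0*exp(-k*d) = 447*exp(-0.0005*423) = 361.788 m/s
E = 0.5*m*v^2 = 0.5*0.006*361.788^2 = 392.7 J

392.7 J


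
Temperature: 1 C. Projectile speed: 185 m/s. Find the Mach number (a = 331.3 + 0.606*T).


a = 331.3 + 0.606*(1) = 331.906 m/s
M = v/a = 185/331.906 = 0.5574

0.5574


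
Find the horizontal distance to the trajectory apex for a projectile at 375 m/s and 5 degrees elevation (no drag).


R = v0^2*sin(2*theta)/g = 375^2*sin(2*5°)/9.81 = 2489.22 m
apex_dist = R/2 = 2489.22/2 = 1245 m

1245 m


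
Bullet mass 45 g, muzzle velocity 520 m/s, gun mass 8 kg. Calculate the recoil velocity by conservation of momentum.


v_recoil = m_p * v_p / m_gun = 0.045 * 520 / 8 = 2.925 m/s

2.925 m/s


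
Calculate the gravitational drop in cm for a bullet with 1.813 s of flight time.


drop = 0.5*g*t^2 = 0.5*9.81*1.813^2 = 16.1226 m ≈ 1612 cm

1612 cm


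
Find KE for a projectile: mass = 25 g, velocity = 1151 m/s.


E = 0.5*m*v^2 = 0.5*0.025*1151^2 = 16560 J

16560 J


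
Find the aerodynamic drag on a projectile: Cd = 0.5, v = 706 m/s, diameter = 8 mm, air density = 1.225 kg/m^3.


A = pi*(d/2)^2 = pi*(8/2000)^2 = 5.02655e-05 m^2
Fd = 0.5*Cd*rho*A*v^2 = 0.5*0.5*1.225*5.02655e-05*706^2 = 7.673 N

7.673 N


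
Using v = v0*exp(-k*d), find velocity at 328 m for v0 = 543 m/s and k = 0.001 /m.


v = v0*exp(-k*d) = 543*exp(-0.001*328) = 391.2 m/s

391.2 m/s


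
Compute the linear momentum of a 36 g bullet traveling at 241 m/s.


p = m*v = 0.036*241 = 8.676 kg·m/s

8.676 kg·m/s


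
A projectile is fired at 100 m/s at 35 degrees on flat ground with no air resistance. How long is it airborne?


T = 2*v0*sin(theta)/g = 2*100*sin(35°)/9.81 = 11.69 s

11.69 s


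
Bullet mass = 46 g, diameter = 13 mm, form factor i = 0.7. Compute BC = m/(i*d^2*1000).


BC = m/(i*d^2*1000) = 46/(0.7 * 13^2 * 1000) = 0.0003888

0.0003888


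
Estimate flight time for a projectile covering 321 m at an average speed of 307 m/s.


t = d/v = 321/307 = 1.046 s

1.046 s


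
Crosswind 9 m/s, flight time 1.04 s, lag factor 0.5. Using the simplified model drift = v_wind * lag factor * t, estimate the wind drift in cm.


drift = v_wind * lag * t = 9 * 0.5 * 1.04 = 4.68 m ≈ 468 cm

468 cm


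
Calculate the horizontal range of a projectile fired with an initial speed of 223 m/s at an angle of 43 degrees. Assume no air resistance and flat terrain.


R = v0^2 * sin(2*theta) / g = 223^2 * sin(2*43°) / 9.81 = 5057 m

5057 m


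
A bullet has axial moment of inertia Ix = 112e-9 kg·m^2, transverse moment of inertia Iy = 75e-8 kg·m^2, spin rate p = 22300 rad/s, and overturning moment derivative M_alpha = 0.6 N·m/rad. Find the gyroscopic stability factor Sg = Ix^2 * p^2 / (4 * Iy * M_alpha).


Sg = Ix^2 * p^2 / (4 * Iy * M_alpha) = (112e-9)^2 * 22300^2 / (4 * 75e-8 * 0.6) = 3.466

3.466


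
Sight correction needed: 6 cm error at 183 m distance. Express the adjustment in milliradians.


1 mrad subtends 1 cm per 10 m of range, so adj = error_cm / (dist_m / 10) = 6 / (183/10) = 0.3279 mrad

0.3279 mrad


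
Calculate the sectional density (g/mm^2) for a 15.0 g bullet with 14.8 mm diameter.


SD = m/d^2 = 15.0/14.8^2 = 0.06848 g/mm^2

0.06848 g/mm^2


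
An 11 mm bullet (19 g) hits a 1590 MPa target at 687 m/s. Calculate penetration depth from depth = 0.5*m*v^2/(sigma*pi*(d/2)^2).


A = pi*(d/2)^2 = pi*(11/2)^2 = 95.0332 mm^2
E = 0.5*m*v^2 = 0.5*0.019*687^2 = 4483.71 J
depth = E/(sigma*A) = 4483.71 J / (1590 MPa * 95.0332 mm^2) = 4483.71/(1590 * 95.0332) m = 0.0296732 m ≈ 29.67 mm

29.67 mm


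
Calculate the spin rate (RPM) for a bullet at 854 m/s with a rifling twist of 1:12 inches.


twist_m = 12*0.0254 = 0.3048 m
spin = v/twist = 854/0.3048 = 2801.837 rev/s
RPM = spin*60 = 2801.837*60 ≈ 168110 RPM

168110 RPM


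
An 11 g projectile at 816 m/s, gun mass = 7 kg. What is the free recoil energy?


v_r = m_p*v_p/m_gun = 0.011*816/7 = 1.28229 m/s, E_r = 0.5*m_gun*v_r^2 = 0.5*7*1.28229^2 = 5.755 J

5.755 J


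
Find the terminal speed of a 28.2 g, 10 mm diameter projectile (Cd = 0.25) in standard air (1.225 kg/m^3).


A = pi*(d/2)^2 = pi*(10/2000)^2 = 7.85398e-05 m^2
vt = sqrt(2mg/(Cd*rho*A)) = sqrt(2*0.0282*9.81/(0.25 * 1.225 * 7.85398e-05)) = 151.7 m/s

151.7 m/s


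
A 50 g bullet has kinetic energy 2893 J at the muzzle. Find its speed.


v = sqrt(2*E/m) = sqrt(2*2893/0.05) = 340.2 m/s

340.2 m/s


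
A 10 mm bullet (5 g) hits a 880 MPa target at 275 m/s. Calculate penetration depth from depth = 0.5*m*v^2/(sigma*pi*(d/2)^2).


A = pi*(d/2)^2 = pi*(10/2)^2 = 78.5398 mm^2
E = 0.5*m*v^2 = 0.5*0.005*275^2 = 189.062 J
depth = E/(sigma*A) = 189.062 J / (880 MPa * 78.5398 mm^2) = 189.062/(880 * 78.5398) m = 0.00273548 m ≈ 2.735 mm

2.735 mm


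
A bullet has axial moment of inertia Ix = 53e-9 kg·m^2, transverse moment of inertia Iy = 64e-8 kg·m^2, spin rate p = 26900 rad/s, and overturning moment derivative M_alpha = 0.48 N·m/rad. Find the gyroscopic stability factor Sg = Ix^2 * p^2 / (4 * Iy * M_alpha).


Sg = Ix^2 * p^2 / (4 * Iy * M_alpha) = (53e-9)^2 * 26900^2 / (4 * 64e-8 * 0.48) = 1.654

1.654


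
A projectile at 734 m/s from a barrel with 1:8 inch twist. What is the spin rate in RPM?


twist_m = 8*0.0254 = 0.2032 m
spin = v/twist = 734/0.2032 = 3612.205 rev/s
RPM = spin*60 = 3612.205*60 ≈ 216732 RPM

216732 RPM


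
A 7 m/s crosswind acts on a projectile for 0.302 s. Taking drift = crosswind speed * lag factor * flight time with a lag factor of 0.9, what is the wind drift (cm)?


drift = v_wind * lag * t = 7 * 0.9 * 0.302 = 1.9026 m ≈ 190.3 cm

190.3 cm


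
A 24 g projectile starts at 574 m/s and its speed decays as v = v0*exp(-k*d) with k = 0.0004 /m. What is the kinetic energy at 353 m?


v = v0*exp(-k*d) = 574*exp(-0.0004*353) = 498.413 m/s
E = 0.5*m*v^2 = 0.5*0.024*498.413^2 = 2981 J

2981 J


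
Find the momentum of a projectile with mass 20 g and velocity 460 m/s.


p = m*v = 0.02*460 = 9.2 kg·m/s

9.2 kg·m/s


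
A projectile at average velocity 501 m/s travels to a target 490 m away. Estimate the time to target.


t = d/v = 490/501 = 0.978 s

0.978 s


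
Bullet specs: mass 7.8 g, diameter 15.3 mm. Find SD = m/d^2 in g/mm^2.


SD = m/d^2 = 7.8/15.3^2 = 0.03332 g/mm^2

0.03332 g/mm^2


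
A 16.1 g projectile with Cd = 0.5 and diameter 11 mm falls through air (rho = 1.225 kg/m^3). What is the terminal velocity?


A = pi*(d/2)^2 = pi*(11/2000)^2 = 9.50332e-05 m^2
vt = sqrt(2mg/(Cd*rho*A)) = sqrt(2*0.0161*9.81/(0.5 * 1.225 * 9.50332e-05)) = 73.67 m/s

73.67 m/s


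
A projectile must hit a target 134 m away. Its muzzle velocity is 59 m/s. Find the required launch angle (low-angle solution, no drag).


sin(2*theta) = R*g/v0^2 = 134*9.81/59^2 = 0.377633, theta = arcsin(0.377633)/2 = 11.09°

11.09 degrees


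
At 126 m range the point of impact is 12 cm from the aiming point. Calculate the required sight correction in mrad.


1 mrad subtends 1 cm per 10 m of range, so adj = error_cm / (dist_m / 10) = 12 / (126/10) = 0.9524 mrad

0.9524 mrad


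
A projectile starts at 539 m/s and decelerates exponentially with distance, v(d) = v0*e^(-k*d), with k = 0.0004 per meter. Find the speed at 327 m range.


v = v0*exp(-k*d) = 539*exp(-0.0004*327) = 472.9 m/s

472.9 m/s


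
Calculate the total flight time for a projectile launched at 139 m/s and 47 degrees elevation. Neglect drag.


T = 2*v0*sin(theta)/g = 2*139*sin(47°)/9.81 = 20.73 s

20.73 s


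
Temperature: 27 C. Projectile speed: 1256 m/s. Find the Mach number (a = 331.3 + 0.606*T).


a = 331.3 + 0.606*(27) = 347.662 m/s
M = v/a = 1256/347.662 = 3.613

3.613


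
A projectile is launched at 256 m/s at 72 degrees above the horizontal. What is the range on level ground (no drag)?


R = v0^2 * sin(2*theta) / g = 256^2 * sin(2*72°) / 9.81 = 3927 m

3927 m


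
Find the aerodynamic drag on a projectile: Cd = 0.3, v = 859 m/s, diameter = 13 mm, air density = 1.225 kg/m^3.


A = pi*(d/2)^2 = pi*(13/2000)^2 = 1.32732e-04 m^2
Fd = 0.5*Cd*rho*A*v^2 = 0.5*0.3*1.225*1.32732e-04*859^2 = 18 N

18 N


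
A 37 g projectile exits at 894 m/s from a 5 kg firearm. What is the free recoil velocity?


v_recoil = m_p * v_p / m_gun = 0.037 * 894 / 5 = 6.616 m/s

6.616 m/s


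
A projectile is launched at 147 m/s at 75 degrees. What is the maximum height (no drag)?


H = (v0*sin(theta))^2 / (2g) = (147*sin(75°))^2 / (2*9.81) = 1028 m

1028 m


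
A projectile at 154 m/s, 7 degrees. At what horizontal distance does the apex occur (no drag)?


R = v0^2*sin(2*theta)/g = 154^2*sin(2*7°)/9.81 = 584.854 m
apex_dist = R/2 = 584.854/2 = 292.4 m

292.4 m


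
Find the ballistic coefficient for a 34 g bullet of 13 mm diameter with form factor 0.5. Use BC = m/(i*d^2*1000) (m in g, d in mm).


BC = m/(i*d^2*1000) = 34/(0.5 * 13^2 * 1000) = 0.0004024

0.0004024


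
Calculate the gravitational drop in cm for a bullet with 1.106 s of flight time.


drop = 0.5*g*t^2 = 0.5*9.81*1.106^2 = 5.99997 m ≈ 600 cm

600 cm


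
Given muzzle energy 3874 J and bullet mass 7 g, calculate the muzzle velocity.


v = sqrt(2*E/m) = sqrt(2*3874/0.007) = 1052 m/s

1052 m/s


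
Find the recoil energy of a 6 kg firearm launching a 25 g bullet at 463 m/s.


v_r = m_p*v_p/m_gun = 0.025*463/6 = 1.92917 m/s, E_r = 0.5*m_gun*v_r^2 = 0.5*6*1.92917^2 = 11.17 J

11.17 J


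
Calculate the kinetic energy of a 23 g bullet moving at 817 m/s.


E = 0.5*m*v^2 = 0.5*0.023*817^2 = 7676 J

7676 J


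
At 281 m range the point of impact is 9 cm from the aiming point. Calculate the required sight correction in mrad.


1 mrad subtends 1 cm per 10 m of range, so adj = error_cm / (dist_m / 10) = 9 / (281/10) = 0.3203 mrad

0.3203 mrad


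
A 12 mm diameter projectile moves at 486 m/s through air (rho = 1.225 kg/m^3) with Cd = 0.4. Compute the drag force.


A = pi*(d/2)^2 = pi*(12/2000)^2 = 1.13097e-04 m^2
Fd = 0.5*Cd*rho*A*v^2 = 0.5*0.4*1.225*1.13097e-04*486^2 = 6.545 N

6.545 N


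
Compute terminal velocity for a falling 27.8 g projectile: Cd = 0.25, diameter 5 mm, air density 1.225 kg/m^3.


A = pi*(d/2)^2 = pi*(5/2000)^2 = 1.96350e-05 m^2
vt = sqrt(2mg/(Cd*rho*A)) = sqrt(2*0.0278*9.81/(0.25 * 1.225 * 1.96350e-05)) = 301.2 m/s

301.2 m/s


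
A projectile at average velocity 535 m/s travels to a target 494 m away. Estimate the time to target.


t = d/v = 494/535 = 0.9234 s

0.9234 s


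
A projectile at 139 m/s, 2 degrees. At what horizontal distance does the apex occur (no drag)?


R = v0^2*sin(2*theta)/g = 139^2*sin(2*2°)/9.81 = 137.387 m
apex_dist = R/2 = 137.387/2 = 68.69 m

68.69 m


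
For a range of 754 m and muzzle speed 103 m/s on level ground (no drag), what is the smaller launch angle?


sin(2*theta) = R*g/v0^2 = 754*9.81/103^2 = 0.697214, theta = arcsin(0.697214)/2 = 22.1°

22.1 degrees


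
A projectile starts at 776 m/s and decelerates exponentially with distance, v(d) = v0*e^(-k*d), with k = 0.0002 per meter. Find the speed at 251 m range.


v = v0*exp(-k*d) = 776*exp(-0.0002*251) = 738 m/s

738 m/s


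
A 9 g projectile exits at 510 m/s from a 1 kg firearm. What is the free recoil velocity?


v_recoil = m_p * v_p / m_gun = 0.009 * 510 / 1 = 4.59 m/s

4.59 m/s


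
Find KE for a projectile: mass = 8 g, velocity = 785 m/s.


E = 0.5*m*v^2 = 0.5*0.008*785^2 = 2465 J

2465 J


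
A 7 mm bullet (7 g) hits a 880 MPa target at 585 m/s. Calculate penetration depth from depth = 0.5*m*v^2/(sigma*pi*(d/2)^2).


A = pi*(d/2)^2 = pi*(7/2)^2 = 38.4845 mm^2
E = 0.5*m*v^2 = 0.5*0.007*585^2 = 1197.79 J
depth = E/(sigma*A) = 1197.79 J / (880 MPa * 38.4845 mm^2) = 1197.79/(880 * 38.4845) m = 0.0353681 m ≈ 35.37 mm

35.37 mm


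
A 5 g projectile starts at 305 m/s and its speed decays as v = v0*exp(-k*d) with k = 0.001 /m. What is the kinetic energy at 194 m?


v = v0*exp(-k*d) = 305*exp(-0.001*194) = 251.216 m/s
E = 0.5*m*v^2 = 0.5*0.005*251.216^2 = 157.8 J

157.8 J


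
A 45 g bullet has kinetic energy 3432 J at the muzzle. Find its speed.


v = sqrt(2*E/m) = sqrt(2*3432/0.045) = 390.6 m/s

390.6 m/s


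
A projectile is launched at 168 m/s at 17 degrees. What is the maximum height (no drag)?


H = (v0*sin(theta))^2 / (2g) = (168*sin(17°))^2 / (2*9.81) = 123 m

123 m


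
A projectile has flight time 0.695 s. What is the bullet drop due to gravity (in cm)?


drop = 0.5*g*t^2 = 0.5*9.81*0.695^2 = 2.36924 m ≈ 236.9 cm

236.9 cm


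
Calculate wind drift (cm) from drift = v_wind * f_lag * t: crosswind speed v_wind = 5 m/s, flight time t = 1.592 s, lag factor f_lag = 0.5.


drift = v_wind * lag * t = 5 * 0.5 * 1.592 = 3.98 m ≈ 398 cm

398 cm


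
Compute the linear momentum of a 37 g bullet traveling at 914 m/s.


p = m*v = 0.037*914 = 33.82 kg·m/s

33.82 kg·m/s


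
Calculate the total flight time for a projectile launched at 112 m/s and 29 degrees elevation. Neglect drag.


T = 2*v0*sin(theta)/g = 2*112*sin(29°)/9.81 = 11.07 s

11.07 s


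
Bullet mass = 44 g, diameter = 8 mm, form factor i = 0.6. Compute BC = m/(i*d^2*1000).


BC = m/(i*d^2*1000) = 44/(0.6 * 8^2 * 1000) = 0.001146

0.001146


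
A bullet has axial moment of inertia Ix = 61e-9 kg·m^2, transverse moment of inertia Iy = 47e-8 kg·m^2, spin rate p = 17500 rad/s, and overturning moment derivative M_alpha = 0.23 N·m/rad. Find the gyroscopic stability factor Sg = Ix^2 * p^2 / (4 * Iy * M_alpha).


Sg = Ix^2 * p^2 / (4 * Iy * M_alpha) = (61e-9)^2 * 17500^2 / (4 * 47e-8 * 0.23) = 2.635

2.635


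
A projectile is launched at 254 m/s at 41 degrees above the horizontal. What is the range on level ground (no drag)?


R = v0^2 * sin(2*theta) / g = 254^2 * sin(2*41°) / 9.81 = 6513 m

6513 m


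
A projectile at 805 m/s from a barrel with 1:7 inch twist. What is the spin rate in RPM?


twist_m = 7*0.0254 = 0.1778 m
spin = v/twist = 805/0.1778 = 4527.559 rev/s
RPM = spin*60 = 4527.559*60 ≈ 271654 RPM

271654 RPM


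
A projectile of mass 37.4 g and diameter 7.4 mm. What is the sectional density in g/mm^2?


SD = m/d^2 = 37.4/7.4^2 = 0.683 g/mm^2

0.683 g/mm^2


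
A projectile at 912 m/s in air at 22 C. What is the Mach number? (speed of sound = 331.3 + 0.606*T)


a = 331.3 + 0.606*(22) = 344.632 m/s
M = v/a = 912/344.632 = 2.646

2.646


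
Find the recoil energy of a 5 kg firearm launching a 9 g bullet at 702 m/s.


v_r = m_p*v_p/m_gun = 0.009*702/5 = 1.2636 m/s, E_r = 0.5*m_gun*v_r^2 = 0.5*5*1.2636^2 = 3.992 J

3.992 J


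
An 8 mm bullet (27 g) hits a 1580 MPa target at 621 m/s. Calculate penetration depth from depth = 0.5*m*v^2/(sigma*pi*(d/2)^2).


A = pi*(d/2)^2 = pi*(8/2)^2 = 50.2655 mm^2
E = 0.5*m*v^2 = 0.5*0.027*621^2 = 5206.15 J
depth = E/(sigma*A) = 5206.15 J / (1580 MPa * 50.2655 mm^2) = 5206.15/(1580 * 50.2655) m = 0.0655526 m ≈ 65.55 mm

65.55 mm


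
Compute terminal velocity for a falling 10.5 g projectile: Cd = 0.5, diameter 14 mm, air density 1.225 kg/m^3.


A = pi*(d/2)^2 = pi*(14/2000)^2 = 1.53938e-04 m^2
vt = sqrt(2mg/(Cd*rho*A)) = sqrt(2*0.0105*9.81/(0.5 * 1.225 * 1.53938e-04)) = 46.74 m/s

46.74 m/s


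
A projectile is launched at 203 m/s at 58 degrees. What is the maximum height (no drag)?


H = (v0*sin(theta))^2 / (2g) = (203*sin(58°))^2 / (2*9.81) = 1511 m

1511 m


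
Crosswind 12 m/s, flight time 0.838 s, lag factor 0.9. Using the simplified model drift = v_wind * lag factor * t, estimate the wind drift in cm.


drift = v_wind * lag * t = 12 * 0.9 * 0.838 = 9.0504 m ≈ 905 cm

905 cm


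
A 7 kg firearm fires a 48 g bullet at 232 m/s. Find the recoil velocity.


v_recoil = m_p * v_p / m_gun = 0.048 * 232 / 7 = 1.591 m/s

1.591 m/s


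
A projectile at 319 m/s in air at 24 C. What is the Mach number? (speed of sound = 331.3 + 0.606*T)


a = 331.3 + 0.606*(24) = 345.844 m/s
M = v/a = 319/345.844 = 0.9224

0.9224


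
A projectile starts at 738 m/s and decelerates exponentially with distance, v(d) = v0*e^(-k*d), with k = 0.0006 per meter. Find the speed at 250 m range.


v = v0*exp(-k*d) = 738*exp(-0.0006*250) = 635.2 m/s

635.2 m/s


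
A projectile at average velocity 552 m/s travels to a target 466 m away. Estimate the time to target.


t = d/v = 466/552 = 0.8442 s

0.8442 s


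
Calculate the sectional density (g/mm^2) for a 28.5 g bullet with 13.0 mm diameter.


SD = m/d^2 = 28.5/13.0^2 = 0.1686 g/mm^2

0.1686 g/mm^2


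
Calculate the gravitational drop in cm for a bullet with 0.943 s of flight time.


drop = 0.5*g*t^2 = 0.5*9.81*0.943^2 = 4.36177 m ≈ 436.2 cm

436.2 cm


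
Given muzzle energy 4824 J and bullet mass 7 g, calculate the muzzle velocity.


v = sqrt(2*E/m) = sqrt(2*4824/0.007) = 1174 m/s

1174 m/s


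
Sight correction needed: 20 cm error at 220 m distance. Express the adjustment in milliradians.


1 mrad subtends 1 cm per 10 m of range, so adj = error_cm / (dist_m / 10) = 20 / (220/10) = 0.9091 mrad

0.9091 mrad


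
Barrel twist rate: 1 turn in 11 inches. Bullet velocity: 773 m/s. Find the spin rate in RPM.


twist_m = 11*0.0254 = 0.2794 m
spin = v/twist = 773/0.2794 = 2766.643 rev/s
RPM = spin*60 = 2766.643*60 ≈ 165999 RPM

165999 RPM


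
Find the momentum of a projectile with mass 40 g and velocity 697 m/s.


p = m*v = 0.04*697 = 27.88 kg·m/s

27.88 kg·m/s


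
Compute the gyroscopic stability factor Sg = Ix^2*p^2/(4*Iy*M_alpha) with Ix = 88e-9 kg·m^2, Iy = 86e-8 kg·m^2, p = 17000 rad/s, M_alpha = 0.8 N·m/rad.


Sg = Ix^2 * p^2 / (4 * Iy * M_alpha) = (88e-9)^2 * 17000^2 / (4 * 86e-8 * 0.8) = 0.8132

0.8132


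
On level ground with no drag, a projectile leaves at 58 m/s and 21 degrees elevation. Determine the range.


R = v0^2 * sin(2*theta) / g = 58^2 * sin(2*21°) / 9.81 = 229.5 m

229.5 m


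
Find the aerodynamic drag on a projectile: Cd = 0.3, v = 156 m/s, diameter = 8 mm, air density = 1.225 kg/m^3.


A = pi*(d/2)^2 = pi*(8/2000)^2 = 5.02655e-05 m^2
Fd = 0.5*Cd*rho*A*v^2 = 0.5*0.3*1.225*5.02655e-05*156^2 = 0.2248 N

0.2248 N


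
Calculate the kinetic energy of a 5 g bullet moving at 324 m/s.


E = 0.5*m*v^2 = 0.5*0.005*324^2 = 262.4 J

262.4 J


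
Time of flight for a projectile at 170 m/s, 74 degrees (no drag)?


T = 2*v0*sin(theta)/g = 2*170*sin(74°)/9.81 = 33.32 s

33.32 s


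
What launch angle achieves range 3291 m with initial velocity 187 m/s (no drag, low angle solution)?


sin(2*theta) = R*g/v0^2 = 3291*9.81/187^2 = 0.923238, theta = arcsin(0.923238)/2 = 33.7°

33.7 degrees


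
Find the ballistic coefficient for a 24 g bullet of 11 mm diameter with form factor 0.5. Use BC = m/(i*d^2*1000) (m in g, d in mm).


BC = m/(i*d^2*1000) = 24/(0.5 * 11^2 * 1000) = 0.0003967

0.0003967


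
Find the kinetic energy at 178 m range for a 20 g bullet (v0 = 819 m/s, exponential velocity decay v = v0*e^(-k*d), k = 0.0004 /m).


v = v0*exp(-k*d) = 819*exp(-0.0004*178) = 762.715 m/s
E = 0.5*m*v^2 = 0.5*0.02*762.715^2 = 5817 J

5817 J


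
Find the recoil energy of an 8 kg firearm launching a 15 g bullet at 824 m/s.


v_r = m_p*v_p/m_gun = 0.015*824/8 = 1.545 m/s, E_r = 0.5*m_gun*v_r^2 = 0.5*8*1.545^2 = 9.548 J

9.548 J


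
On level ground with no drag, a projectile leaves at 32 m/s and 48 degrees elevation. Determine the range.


R = v0^2 * sin(2*theta) / g = 32^2 * sin(2*48°) / 9.81 = 103.8 m

103.8 m


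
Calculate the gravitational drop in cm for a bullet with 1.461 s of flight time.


drop = 0.5*g*t^2 = 0.5*9.81*1.461^2 = 10.4698 m ≈ 1047 cm

1047 cm


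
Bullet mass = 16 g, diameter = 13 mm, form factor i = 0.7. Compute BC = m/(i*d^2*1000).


BC = m/(i*d^2*1000) = 16/(0.7 * 13^2 * 1000) = 0.0001352

0.0001352


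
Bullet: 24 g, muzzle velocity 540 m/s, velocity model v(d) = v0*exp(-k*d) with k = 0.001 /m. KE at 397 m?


v = v0*exp(-k*d) = 540*exp(-0.001*397) = 363.06 m/s
E = 0.5*m*v^2 = 0.5*0.024*363.06^2 = 1582 J

1582 J


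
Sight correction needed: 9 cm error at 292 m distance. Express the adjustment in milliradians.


1 mrad subtends 1 cm per 10 m of range, so adj = error_cm / (dist_m / 10) = 9 / (292/10) = 0.3082 mrad

0.3082 mrad


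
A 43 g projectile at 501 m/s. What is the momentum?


p = m*v = 0.043*501 = 21.54 kg·m/s

21.54 kg·m/s


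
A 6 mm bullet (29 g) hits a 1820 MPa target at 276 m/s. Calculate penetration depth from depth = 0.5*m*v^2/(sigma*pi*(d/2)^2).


A = pi*(d/2)^2 = pi*(6/2)^2 = 28.2743 mm^2
E = 0.5*m*v^2 = 0.5*0.029*276^2 = 1104.55 J
depth = E/(sigma*A) = 1104.55 J / (1820 MPa * 28.2743 mm^2) = 1104.55/(1820 * 28.2743) m = 0.0214646 m ≈ 21.46 mm

21.46 mm


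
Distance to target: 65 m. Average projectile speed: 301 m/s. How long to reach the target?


t = d/v = 65/301 = 0.2159 s

0.2159 s


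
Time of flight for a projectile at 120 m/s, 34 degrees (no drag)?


T = 2*v0*sin(theta)/g = 2*120*sin(34°)/9.81 = 13.68 s

13.68 s


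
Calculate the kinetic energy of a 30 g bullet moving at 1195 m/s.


E = 0.5*m*v^2 = 0.5*0.03*1195^2 = 21420 J

21420 J


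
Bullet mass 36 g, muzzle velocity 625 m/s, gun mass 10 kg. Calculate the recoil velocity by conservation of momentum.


v_recoil = m_p * v_p / m_gun = 0.036 * 625 / 10 = 2.25 m/s

2.25 m/s


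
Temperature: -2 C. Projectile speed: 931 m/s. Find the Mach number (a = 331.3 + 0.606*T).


a = 331.3 + 0.606*(-2) = 330.088 m/s
M = v/a = 931/330.088 = 2.82

2.82


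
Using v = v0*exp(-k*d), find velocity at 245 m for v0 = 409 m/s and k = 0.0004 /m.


v = v0*exp(-k*d) = 409*exp(-0.0004*245) = 370.8 m/s

370.8 m/s


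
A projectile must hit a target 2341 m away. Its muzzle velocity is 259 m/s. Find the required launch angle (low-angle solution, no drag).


sin(2*theta) = R*g/v0^2 = 2341*9.81/259^2 = 0.34235, theta = arcsin(0.34235)/2 = 10.01°

10.01 degrees


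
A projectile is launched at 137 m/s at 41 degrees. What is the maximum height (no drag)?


H = (v0*sin(theta))^2 / (2g) = (137*sin(41°))^2 / (2*9.81) = 411.7 m

411.7 m


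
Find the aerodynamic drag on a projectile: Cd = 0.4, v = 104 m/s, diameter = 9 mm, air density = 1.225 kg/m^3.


A = pi*(d/2)^2 = pi*(9/2000)^2 = 6.36173e-05 m^2
Fd = 0.5*Cd*rho*A*v^2 = 0.5*0.4*1.225*6.36173e-05*104^2 = 0.1686 N

0.1686 N


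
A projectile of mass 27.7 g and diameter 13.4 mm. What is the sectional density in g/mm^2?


SD = m/d^2 = 27.7/13.4^2 = 0.1543 g/mm^2

0.1543 g/mm^2


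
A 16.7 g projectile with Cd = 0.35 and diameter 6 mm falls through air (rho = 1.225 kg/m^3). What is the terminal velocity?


A = pi*(d/2)^2 = pi*(6/2000)^2 = 2.82743e-05 m^2
vt = sqrt(2mg/(Cd*rho*A)) = sqrt(2*0.0167*9.81/(0.35 * 1.225 * 2.82743e-05)) = 164.4 m/s

164.4 m/s


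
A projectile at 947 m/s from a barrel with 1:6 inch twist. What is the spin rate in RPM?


twist_m = 6*0.0254 = 0.1524 m
spin = v/twist = 947/0.1524 = 6213.911 rev/s
RPM = spin*60 = 6213.911*60 ≈ 372835 RPM

372835 RPM


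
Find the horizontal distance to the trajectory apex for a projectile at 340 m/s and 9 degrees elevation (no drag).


R = v0^2*sin(2*theta)/g = 340^2*sin(2*9°)/9.81 = 3641.42 m
apex_dist = R/2 = 3641.42/2 = 1821 m

1821 m


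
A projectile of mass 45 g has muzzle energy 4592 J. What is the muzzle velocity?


v = sqrt(2*E/m) = sqrt(2*4592/0.045) = 451.8 m/s

451.8 m/s


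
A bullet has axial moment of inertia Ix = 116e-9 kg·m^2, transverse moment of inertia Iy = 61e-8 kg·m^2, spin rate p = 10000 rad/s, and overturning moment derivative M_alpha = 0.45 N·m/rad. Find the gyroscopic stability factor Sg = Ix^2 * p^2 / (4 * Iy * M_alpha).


Sg = Ix^2 * p^2 / (4 * Iy * M_alpha) = (116e-9)^2 * 10000^2 / (4 * 61e-8 * 0.45) = 1.226

1.226


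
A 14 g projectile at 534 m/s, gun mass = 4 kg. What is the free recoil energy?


v_r = m_p*v_p/m_gun = 0.014*534/4 = 1.869 m/s, E_r = 0.5*m_gun*v_r^2 = 0.5*4*1.869^2 = 6.986 J

6.986 J


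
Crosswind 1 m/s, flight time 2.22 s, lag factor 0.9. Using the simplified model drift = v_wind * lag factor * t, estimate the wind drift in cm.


drift = v_wind * lag * t = 1 * 0.9 * 2.22 = 1.998 m ≈ 199.8 cm

199.8 cm


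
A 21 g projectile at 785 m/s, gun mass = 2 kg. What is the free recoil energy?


v_r = m_p*v_p/m_gun = 0.021*785/2 = 8.2425 m/s, E_r = 0.5*m_gun*v_r^2 = 0.5*2*8.2425^2 = 67.94 J

67.94 J


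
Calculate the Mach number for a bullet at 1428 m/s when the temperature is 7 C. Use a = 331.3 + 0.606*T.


a = 331.3 + 0.606*(7) = 335.542 m/s
M = v/a = 1428/335.542 = 4.256

4.256


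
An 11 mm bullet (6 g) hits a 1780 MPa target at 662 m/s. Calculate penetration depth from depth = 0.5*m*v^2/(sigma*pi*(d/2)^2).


A = pi*(d/2)^2 = pi*(11/2)^2 = 95.0332 mm^2
E = 0.5*m*v^2 = 0.5*0.006*662^2 = 1314.73 J
depth = E/(sigma*A) = 1314.73 J / (1780 MPa * 95.0332 mm^2) = 1314.73/(1780 * 95.0332) m = 0.00777216 m ≈ 7.772 mm

7.772 mm


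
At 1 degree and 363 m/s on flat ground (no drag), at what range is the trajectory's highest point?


R = v0^2*sin(2*theta)/g = 363^2*sin(2*1°)/9.81 = 468.774 m
apex_dist = R/2 = 468.774/2 = 234.4 m

234.4 m


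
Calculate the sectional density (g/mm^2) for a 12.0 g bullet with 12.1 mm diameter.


SD = m/d^2 = 12.0/12.1^2 = 0.08196 g/mm^2

0.08196 g/mm^2


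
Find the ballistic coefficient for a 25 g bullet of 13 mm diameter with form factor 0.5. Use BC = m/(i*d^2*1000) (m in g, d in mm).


BC = m/(i*d^2*1000) = 25/(0.5 * 13^2 * 1000) = 0.0002959

0.0002959


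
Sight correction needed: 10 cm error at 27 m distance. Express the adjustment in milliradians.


1 mrad subtends 1 cm per 10 m of range, so adj = error_cm / (dist_m / 10) = 10 / (27/10) = 3.704 mrad

3.704 mrad


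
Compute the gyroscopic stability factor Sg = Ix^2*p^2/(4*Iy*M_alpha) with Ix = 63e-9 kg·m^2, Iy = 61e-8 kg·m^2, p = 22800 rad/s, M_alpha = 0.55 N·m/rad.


Sg = Ix^2 * p^2 / (4 * Iy * M_alpha) = (63e-9)^2 * 22800^2 / (4 * 61e-8 * 0.55) = 1.537

1.537


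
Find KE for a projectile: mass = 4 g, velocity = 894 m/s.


E = 0.5*m*v^2 = 0.5*0.004*894^2 = 1598 J

1598 J
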